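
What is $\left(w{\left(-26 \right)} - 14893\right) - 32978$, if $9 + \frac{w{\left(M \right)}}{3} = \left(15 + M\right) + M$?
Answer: $-48009$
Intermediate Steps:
$w{\left(M \right)} = 18 + 6 M$ ($w{\left(M \right)} = -27 + 3 \left(\left(15 + M\right) + M\right) = -27 + 3 \left(15 + 2 M\right) = -27 + \left(45 + 6 M\right) = 18 + 6 M$)
$\left(w{\left(-26 \right)} - 14893\right) - 32978 = \left(\left(18 + 6 \left(-26\right)\right) - 14893\right) - 32978 = \left(\left(18 - 156\right) - 14893\right) - 32978 = \left(-138 - 14893\right) - 32978 = -15031 - 32978 = -48009$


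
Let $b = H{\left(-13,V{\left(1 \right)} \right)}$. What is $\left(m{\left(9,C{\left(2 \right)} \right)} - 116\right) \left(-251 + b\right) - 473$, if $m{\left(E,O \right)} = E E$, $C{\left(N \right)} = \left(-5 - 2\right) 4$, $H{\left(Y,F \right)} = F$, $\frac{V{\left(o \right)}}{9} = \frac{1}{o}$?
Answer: $7997$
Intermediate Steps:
$V{\left(o \right)} = \frac{9}{o}$
$b = 9$ ($b = \frac{9}{1} = 9 \cdot 1 = 9$)
$C{\left(N \right)} = -28$ ($C{\left(N \right)} = \left(-7\right) 4 = -28$)
$m{\left(E,O \right)} = E^{2}$
$\left(m{\left(9,C{\left(2 \right)} \right)} - 116\right) \left(-251 + b\right) - 473 = \left(9^{2} - 116\right) \left(-251 + 9\right) - 473 = \left(81 - 116\right) \left(-242\right) - 473 = \left(-35\right) \left(-242\right) - 473 = 8470 - 473 = 7997$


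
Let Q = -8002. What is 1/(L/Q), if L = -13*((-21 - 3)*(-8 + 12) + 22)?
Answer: -4001/481 ≈ -8.3181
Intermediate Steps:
L = 962 (L = -13*(-24*4 + 22) = -13*(-96 + 22) = -13*(-74) = 962)
1/(L/Q) = 1/(962/(-8002)) = 1/(962*(-1/8002)) = 1/(-481/4001) = -4001/481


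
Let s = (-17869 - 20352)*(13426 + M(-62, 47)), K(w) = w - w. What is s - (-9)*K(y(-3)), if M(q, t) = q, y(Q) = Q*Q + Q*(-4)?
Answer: -510785444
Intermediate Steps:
y(Q) = Q² - 4*Q
K(w) = 0
s = -510785444 (s = (-17869 - 20352)*(13426 - 62) = -38221*13364 = -510785444)
s - (-9)*K(y(-3)) = -510785444 - (-9)*0 = -510785444 - 1*0 = -510785444 + 0 = -510785444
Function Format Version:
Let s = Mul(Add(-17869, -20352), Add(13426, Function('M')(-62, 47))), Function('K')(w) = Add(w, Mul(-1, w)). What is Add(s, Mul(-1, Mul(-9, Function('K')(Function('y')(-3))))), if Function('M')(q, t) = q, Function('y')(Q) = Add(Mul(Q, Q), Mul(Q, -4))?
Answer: -510785444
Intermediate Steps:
Function('y')(Q) = Add(Pow(Q, 2), Mul(-4, Q))
Function('K')(w) = 0
s = -510785444 (s = Mul(Add(-17869, -20352), Add(13426, -62)) = Mul(-38221, 13364) = -510785444)
Add(s, Mul(-1, Mul(-9, Function('K')(Function('y')(-3))))) = Add(-510785444, Mul(-1, Mul(-9, 0))) = Add(-510785444, Mul(-1, 0)) = Add(-510785444, 0) = -510785444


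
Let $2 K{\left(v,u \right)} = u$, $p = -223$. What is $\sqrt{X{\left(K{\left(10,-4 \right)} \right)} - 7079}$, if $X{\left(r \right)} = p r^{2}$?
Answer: $i \sqrt{7971} \approx 89.281 i$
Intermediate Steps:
$K{\left(v,u \right)} = \frac{u}{2}$
$X{\left(r \right)} = - 223 r^{2}$
$\sqrt{X{\left(K{\left(10,-4 \right)} \right)} - 7079} = \sqrt{- 223 \left(\frac{1}{2} \left(-4\right)\right)^{2} - 7079} = \sqrt{- 223 \left(-2\right)^{2} - 7079} = \sqrt{\left(-223\right) 4 - 7079} = \sqrt{-892 - 7079} = \sqrt{-7971} = i \sqrt{7971}$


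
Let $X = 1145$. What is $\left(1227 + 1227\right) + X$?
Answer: $3599$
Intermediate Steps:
$\left(1227 + 1227\right) + X = \left(1227 + 1227\right) + 1145 = 2454 + 1145 = 3599$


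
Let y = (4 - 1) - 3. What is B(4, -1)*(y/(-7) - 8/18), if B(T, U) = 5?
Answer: -20/9 ≈ -2.2222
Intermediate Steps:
y = 0 (y = 3 - 3 = 0)
B(4, -1)*(y/(-7) - 8/18) = 5*(0/(-7) - 8/18) = 5*(0*(-1/7) - 8*1/18) = 5*(0 - 4/9) = 5*(-4/9) = -20/9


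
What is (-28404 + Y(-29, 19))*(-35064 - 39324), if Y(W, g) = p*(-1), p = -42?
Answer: 2109792456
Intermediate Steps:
Y(W, g) = 42 (Y(W, g) = -42*(-1) = 42)
(-28404 + Y(-29, 19))*(-35064 - 39324) = (-28404 + 42)*(-35064 - 39324) = -28362*(-74388) = 2109792456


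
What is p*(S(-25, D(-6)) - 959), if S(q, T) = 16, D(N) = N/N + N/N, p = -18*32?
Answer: 543168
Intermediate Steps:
p = -576
D(N) = 2 (D(N) = 1 + 1 = 2)
p*(S(-25, D(-6)) - 959) = -576*(16 - 959) = -576*(-943) = 543168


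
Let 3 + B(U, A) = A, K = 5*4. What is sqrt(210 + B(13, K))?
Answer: sqrt(227) ≈ 15.067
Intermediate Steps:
K = 20
B(U, A) = -3 + A
sqrt(210 + B(13, K)) = sqrt(210 + (-3 + 20)) = sqrt(210 + 17) = sqrt(227)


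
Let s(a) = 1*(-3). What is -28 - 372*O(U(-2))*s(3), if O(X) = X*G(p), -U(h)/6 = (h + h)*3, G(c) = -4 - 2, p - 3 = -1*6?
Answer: -482140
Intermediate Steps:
s(a) = -3
p = -3 (p = 3 - 1*6 = 3 - 6 = -3)
G(c) = -6
U(h) = -36*h (U(h) = -6*(h + h)*3 = -6*2*h*3 = -36*h)
O(X) = -6*X (O(X) = X*(-6) = -6*X)
-28 - 372*O(U(-2))*s(3) = -28 - 372*(-(-216)*(-2))*(-3) = -28 - 372*(-6*72)*(-3) = -28 - (-160704)*(-3) = -28 - 372*1296 = -28 - 482112 = -482140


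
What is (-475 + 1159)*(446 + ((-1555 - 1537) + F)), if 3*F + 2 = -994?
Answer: -2036952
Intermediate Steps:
F = -332 (F = -2/3 + (1/3)*(-994) = -2/3 - 994/3 = -332)
(-475 + 1159)*(446 + ((-1555 - 1537) + F)) = (-475 + 1159)*(446 + ((-1555 - 1537) - 332)) = 684*(446 + (-3092 - 332)) = 684*(446 - 3424) = 684*(-2978) = -2036952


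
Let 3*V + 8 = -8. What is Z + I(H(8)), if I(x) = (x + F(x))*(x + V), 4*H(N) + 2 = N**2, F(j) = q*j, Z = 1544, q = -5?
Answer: 2741/3 ≈ 913.67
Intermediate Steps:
V = -16/3 (V = -8/3 + (1/3)*(-8) = -8/3 - 8/3 = -16/3 ≈ -5.3333)
F(j) = -5*j
H(N) = -1/2 + N**2/4
I(x) = -4*x*(-16/3 + x) (I(x) = (x - 5*x)*(x - 16/3) = (-4*x)*(-16/3 + x) = -4*x*(-16/3 + x))
Z + I(H(8)) = 1544 + 4*(-1/2 + (1/4)*8**2)*(16 - 3*(-1/2 + (1/4)*8**2))/3 = 1544 + 4*(-1/2 + (1/4)*64)*(16 - 3*(-1/2 + (1/4)*64))/3 = 1544 + 4*(-1/2 + 16)*(16 - 3*(-1/2 + 16))/3 = 1544 + (4/3)*(31/2)*(16 - 3*31/2) = 1544 + (4/3)*(31/2)*(16 - 93/2) = 1544 + (4/3)*(31/2)*(-61/2) = 1544 - 1891/3 = 2741/3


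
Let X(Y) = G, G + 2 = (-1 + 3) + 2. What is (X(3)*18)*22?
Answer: 792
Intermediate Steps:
G = 2 (G = -2 + ((-1 + 3) + 2) = -2 + (2 + 2) = -2 + 4 = 2)
X(Y) = 2
(X(3)*18)*22 = (2*18)*22 = 36*22 = 792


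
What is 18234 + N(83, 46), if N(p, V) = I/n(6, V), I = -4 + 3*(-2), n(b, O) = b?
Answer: 54697/3 ≈ 18232.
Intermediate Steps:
I = -10 (I = -4 - 6 = -10)
N(p, V) = -5/3 (N(p, V) = -10/6 = -10*⅙ = -5/3)
18234 + N(83, 46) = 18234 - 5/3 = 54697/3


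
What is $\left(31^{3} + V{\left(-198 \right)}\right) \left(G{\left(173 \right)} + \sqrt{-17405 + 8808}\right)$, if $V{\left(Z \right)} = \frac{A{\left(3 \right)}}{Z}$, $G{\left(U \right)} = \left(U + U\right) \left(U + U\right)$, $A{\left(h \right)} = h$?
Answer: $\frac{117693098890}{33} + \frac{1966205 i \sqrt{8597}}{66} \approx 3.5665 \cdot 10^{9} + 2.7622 \cdot 10^{6} i$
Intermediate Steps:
$G{\left(U \right)} = 4 U^{2}$ ($G{\left(U \right)} = 2 U 2 U = 4 U^{2}$)
$V{\left(Z \right)} = \frac{3}{Z}$
$\left(31^{3} + V{\left(-198 \right)}\right) \left(G{\left(173 \right)} + \sqrt{-17405 + 8808}\right) = \left(31^{3} + \frac{3}{-198}\right) \left(4 \cdot 173^{2} + \sqrt{-17405 + 8808}\right) = \left(29791 + 3 \left(- \frac{1}{198}\right)\right) \left(4 \cdot 29929 + \sqrt{-8597}\right) = \left(29791 - \frac{1}{66}\right) \left(119716 + i \sqrt{8597}\right) = \frac{1966205 \left(119716 + i \sqrt{8597}\right)}{66} = \frac{117693098890}{33} + \frac{1966205 i \sqrt{8597}}{66}$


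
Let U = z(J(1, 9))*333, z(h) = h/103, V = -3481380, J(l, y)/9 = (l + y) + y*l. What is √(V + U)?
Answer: 9*I*√455902411/103 ≈ 1865.7*I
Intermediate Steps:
J(l, y) = 9*l + 9*y + 9*l*y (J(l, y) = 9*((l + y) + y*l) = 9*((l + y) + l*y) = 9*(l + y + l*y) = 9*l + 9*y + 9*l*y)
z(h) = h/103 (z(h) = h*(1/103) = h/103)
U = 56943/103 (U = ((9*1 + 9*9 + 9*1*9)/103)*333 = ((9 + 81 + 81)/103)*333 = ((1/103)*171)*333 = (171/103)*333 = 56943/103 ≈ 552.84)
√(V + U) = √(-3481380 + 56943/103) = √(-358525197/103) = 9*I*√455902411/103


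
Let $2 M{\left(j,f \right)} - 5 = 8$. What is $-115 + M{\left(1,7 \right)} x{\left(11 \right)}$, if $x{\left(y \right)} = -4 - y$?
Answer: $- \frac{425}{2} \approx -212.5$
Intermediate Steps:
$M{\left(j,f \right)} = \frac{13}{2}$ ($M{\left(j,f \right)} = \frac{5}{2} + \frac{1}{2} \cdot 8 = \frac{5}{2} + 4 = \frac{13}{2}$)
$-115 + M{\left(1,7 \right)} x{\left(11 \right)} = -115 + \frac{13 \left(-4 - 11\right)}{2} = -115 + \frac{13}{2} \left(-15\right) = -115 - \frac{195}{2} = - \frac{425}{2}$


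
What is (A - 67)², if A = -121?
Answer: 35344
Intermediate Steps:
(A - 67)² = (-121 - 67)² = (-188)² = 35344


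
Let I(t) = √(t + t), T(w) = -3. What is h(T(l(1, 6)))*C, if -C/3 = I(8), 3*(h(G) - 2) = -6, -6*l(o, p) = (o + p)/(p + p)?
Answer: 0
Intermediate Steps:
l(o, p) = -(o + p)/(12*p) (l(o, p) = -(o + p)/(6*(p + p)) = -(o + p)/(6*(2*p)) = -(o + p)*1/(2*p)/6 = -(o + p)/(12*p))
h(G) = 0 (h(G) = 2 + (⅓)*(-6) = 2 - 2 = 0)
I(t) = √2*√t (I(t) = √(2*t) = √2*√t)
C = -12 (C = -3*√2*√8 = -3*√2*2*√2 = -3*4 = -12)
h(T(l(1, 6)))*C = 0*(-12) = 0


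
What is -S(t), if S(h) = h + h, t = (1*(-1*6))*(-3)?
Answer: -36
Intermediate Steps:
t = 18 (t = (1*(-6))*(-3) = -6*(-3) = 18)
S(h) = 2*h
-S(t) = -2*18 = -1*36 = -36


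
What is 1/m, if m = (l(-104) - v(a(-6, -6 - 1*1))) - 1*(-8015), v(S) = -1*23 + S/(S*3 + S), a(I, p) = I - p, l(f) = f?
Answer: 4/31735 ≈ 0.00012604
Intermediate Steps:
v(S) = -91/4 (v(S) = -23 + S/(3*S + S) = -23 + S/((4*S)) = -23 + S*(1/(4*S)) = -23 + ¼ = -91/4)
m = 31735/4 (m = (-104 - 1*(-91/4)) - 1*(-8015) = (-104 + 91/4) + 8015 = -325/4 + 8015 = 31735/4 ≈ 7933.8)
1/m = 1/(31735/4) = 4/31735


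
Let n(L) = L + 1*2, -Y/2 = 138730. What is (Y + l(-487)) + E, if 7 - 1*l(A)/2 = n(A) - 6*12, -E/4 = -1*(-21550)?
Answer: -362532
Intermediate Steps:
Y = -277460 (Y = -2*138730 = -277460)
n(L) = 2 + L (n(L) = L + 2 = 2 + L)
E = -86200 (E = -(-4)*(-21550) = -4*21550 = -86200)
l(A) = 154 - 2*A (l(A) = 14 - 2*((2 + A) - 6*12) = 14 - 2*((2 + A) - 72) = 14 - 2*(-70 + A) = 14 + (140 - 2*A) = 154 - 2*A)
(Y + l(-487)) + E = (-277460 + (154 - 2*(-487))) - 86200 = (-277460 + (154 + 974)) - 86200 = (-277460 + 1128) - 86200 = -276332 - 86200 = -362532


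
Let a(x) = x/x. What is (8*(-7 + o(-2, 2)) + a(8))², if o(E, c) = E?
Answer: 5041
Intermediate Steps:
a(x) = 1
(8*(-7 + o(-2, 2)) + a(8))² = (8*(-7 - 2) + 1)² = (8*(-9) + 1)² = (-72 + 1)² = (-71)² = 5041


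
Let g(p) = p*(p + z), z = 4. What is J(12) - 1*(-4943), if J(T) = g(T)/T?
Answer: 4959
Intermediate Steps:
g(p) = p*(4 + p) (g(p) = p*(p + 4) = p*(4 + p))
J(T) = 4 + T (J(T) = (T*(4 + T))/T = 4 + T)
J(12) - 1*(-4943) = (4 + 12) - 1*(-4943) = 16 + 4943 = 4959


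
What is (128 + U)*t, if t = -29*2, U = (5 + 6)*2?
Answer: -8700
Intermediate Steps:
U = 22 (U = 11*2 = 22)
t = -58
(128 + U)*t = (128 + 22)*(-58) = 150*(-58) = -8700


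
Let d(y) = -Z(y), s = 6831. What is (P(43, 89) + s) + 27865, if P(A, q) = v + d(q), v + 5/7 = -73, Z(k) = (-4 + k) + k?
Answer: 241138/7 ≈ 34448.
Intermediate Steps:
Z(k) = -4 + 2*k
d(y) = 4 - 2*y (d(y) = -(-4 + 2*y) = 4 - 2*y)
v = -516/7 (v = -5/7 - 73 = -516/7 ≈ -73.714)
P(A, q) = -488/7 - 2*q (P(A, q) = -516/7 + (4 - 2*q) = -488/7 - 2*q)
(P(43, 89) + s) + 27865 = ((-488/7 - 2*89) + 6831) + 27865 = ((-488/7 - 178) + 6831) + 27865 = (-1734/7 + 6831) + 27865 = 46083/7 + 27865 = 241138/7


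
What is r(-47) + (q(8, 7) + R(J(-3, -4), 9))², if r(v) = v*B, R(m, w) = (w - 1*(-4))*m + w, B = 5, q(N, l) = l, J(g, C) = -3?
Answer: 294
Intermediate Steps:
R(m, w) = w + m*(4 + w) (R(m, w) = (w + 4)*m + w = (4 + w)*m + w = m*(4 + w) + w = w + m*(4 + w))
r(v) = 5*v (r(v) = v*5 = 5*v)
r(-47) + (q(8, 7) + R(J(-3, -4), 9))² = 5*(-47) + (7 + (9 + 4*(-3) - 3*9))² = -235 + (7 + (9 - 12 - 27))² = -235 + (7 - 30)² = -235 + (-23)² = -235 + 529 = 294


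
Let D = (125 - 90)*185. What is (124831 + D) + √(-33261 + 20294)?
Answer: 131306 + I*√12967 ≈ 1.3131e+5 + 113.87*I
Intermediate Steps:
D = 6475 (D = 35*185 = 6475)
(124831 + D) + √(-33261 + 20294) = (124831 + 6475) + √(-33261 + 20294) = 131306 + √(-12967) = 131306 + I*√12967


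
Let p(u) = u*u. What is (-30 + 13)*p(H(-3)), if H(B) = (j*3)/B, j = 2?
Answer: -68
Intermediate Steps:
H(B) = 6/B (H(B) = (2*3)/B = 6/B)
p(u) = u²
(-30 + 13)*p(H(-3)) = (-30 + 13)*(6/(-3))² = -17*(6*(-⅓))² = -17*(-2)² = -17*4 = -68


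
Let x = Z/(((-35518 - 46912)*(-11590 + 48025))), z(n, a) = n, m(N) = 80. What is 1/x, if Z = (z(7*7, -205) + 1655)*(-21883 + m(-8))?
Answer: 500556175/6192052 ≈ 80.839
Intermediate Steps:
Z = -37152312 (Z = (7*7 + 1655)*(-21883 + 80) = (49 + 1655)*(-21803) = 1704*(-21803) = -37152312)
x = 6192052/500556175 (x = -37152312*1/((-35518 - 46912)*(-11590 + 48025)) = -37152312/((-82430*36435)) = -37152312/(-3003337050) = -37152312*(-1/3003337050) = 6192052/500556175 ≈ 0.012370)
1/x = 1/(6192052/500556175) = 500556175/6192052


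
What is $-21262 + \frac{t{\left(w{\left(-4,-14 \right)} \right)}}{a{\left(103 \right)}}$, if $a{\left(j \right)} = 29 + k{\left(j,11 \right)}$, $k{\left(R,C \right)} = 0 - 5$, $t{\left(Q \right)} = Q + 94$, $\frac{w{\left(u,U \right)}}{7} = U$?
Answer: $- \frac{127573}{6} \approx -21262.0$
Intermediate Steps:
$w{\left(u,U \right)} = 7 U$
$t{\left(Q \right)} = 94 + Q$
$k{\left(R,C \right)} = -5$ ($k{\left(R,C \right)} = 0 - 5 = -5$)
$a{\left(j \right)} = 24$ ($a{\left(j \right)} = 29 - 5 = 24$)
$-21262 + \frac{t{\left(w{\left(-4,-14 \right)} \right)}}{a{\left(103 \right)}} = -21262 + \frac{94 + 7 \left(-14\right)}{24} = -21262 + \left(94 - 98\right) \frac{1}{24} = -21262 - \frac{1}{6} = - \frac{127573}{6}$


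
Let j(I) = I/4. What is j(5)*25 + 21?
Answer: 209/4 ≈ 52.250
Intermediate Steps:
j(I) = I/4 (j(I) = I*(1/4) = I/4)
j(5)*25 + 21 = ((1/4)*5)*25 + 21 = (5/4)*25 + 21 = 125/4 + 21 = 209/4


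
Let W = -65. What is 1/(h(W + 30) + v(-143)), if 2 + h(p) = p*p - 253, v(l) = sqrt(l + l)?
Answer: 485/470593 - I*sqrt(286)/941186 ≈ 0.0010306 - 1.7968e-5*I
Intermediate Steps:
v(l) = sqrt(2)*sqrt(l) (v(l) = sqrt(2*l) = sqrt(2)*sqrt(l))
h(p) = -255 + p**2 (h(p) = -2 + (p*p - 253) = -2 + (p**2 - 253) = -2 + (-253 + p**2) = -255 + p**2)
1/(h(W + 30) + v(-143)) = 1/((-255 + (-65 + 30)**2) + sqrt(2)*sqrt(-143)) = 1/((-255 + (-35)**2) + sqrt(2)*(I*sqrt(143))) = 1/((-255 + 1225) + I*sqrt(286)) = 1/(970 + I*sqrt(286))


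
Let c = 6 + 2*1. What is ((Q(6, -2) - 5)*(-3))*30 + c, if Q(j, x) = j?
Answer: -82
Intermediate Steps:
c = 8 (c = 6 + 2 = 8)
((Q(6, -2) - 5)*(-3))*30 + c = ((6 - 5)*(-3))*30 + 8 = (1*(-3))*30 + 8 = -3*30 + 8 = -90 + 8 = -82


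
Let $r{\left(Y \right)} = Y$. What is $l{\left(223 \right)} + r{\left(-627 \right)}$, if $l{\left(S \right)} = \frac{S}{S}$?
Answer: $-626$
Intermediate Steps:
$l{\left(S \right)} = 1$
$l{\left(223 \right)} + r{\left(-627 \right)} = 1 - 627 = -626$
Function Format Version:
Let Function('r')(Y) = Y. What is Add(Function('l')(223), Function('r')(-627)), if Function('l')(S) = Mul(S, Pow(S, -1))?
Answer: -626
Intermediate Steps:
Function('l')(S) = 1
Add(Function('l')(223), Function('r')(-627)) = Add(1, -627) = -626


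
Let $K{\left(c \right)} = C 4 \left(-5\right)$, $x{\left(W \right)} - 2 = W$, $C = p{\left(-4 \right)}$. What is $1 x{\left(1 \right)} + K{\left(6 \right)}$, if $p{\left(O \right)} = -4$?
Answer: $83$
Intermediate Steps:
$C = -4$
$x{\left(W \right)} = 2 + W$
$K{\left(c \right)} = 80$ ($K{\left(c \right)} = \left(-4\right) 4 \left(-5\right) = \left(-16\right) \left(-5\right) = 80$)
$1 x{\left(1 \right)} + K{\left(6 \right)} = 1 \left(2 + 1\right) + 80 = 1 \cdot 3 + 80 = 3 + 80 = 83$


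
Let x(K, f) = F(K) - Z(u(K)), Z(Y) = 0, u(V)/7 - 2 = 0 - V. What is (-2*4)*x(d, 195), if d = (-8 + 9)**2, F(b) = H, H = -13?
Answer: 104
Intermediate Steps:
F(b) = -13
u(V) = 14 - 7*V (u(V) = 14 + 7*(0 - V) = 14 + 7*(-V) = 14 - 7*V)
d = 1 (d = 1**2 = 1)
x(K, f) = -13 (x(K, f) = -13 - 1*0 = -13 + 0 = -13)
(-2*4)*x(d, 195) = -2*4*(-13) = -8*(-13) = 104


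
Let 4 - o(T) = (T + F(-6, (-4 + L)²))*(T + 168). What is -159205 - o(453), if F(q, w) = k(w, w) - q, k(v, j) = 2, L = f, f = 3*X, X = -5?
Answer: 127072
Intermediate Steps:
f = -15 (f = 3*(-5) = -15)
L = -15
F(q, w) = 2 - q
o(T) = 4 - (8 + T)*(168 + T) (o(T) = 4 - (T + (2 - 1*(-6)))*(T + 168) = 4 - (T + (2 + 6))*(168 + T) = 4 - (T + 8)*(168 + T) = 4 - (8 + T)*(168 + T))
-159205 - o(453) = -159205 - (-1340 - 1*453² - 176*453) = -159205 - (-1340 - 1*205209 - 79728) = -159205 - (-1340 - 205209 - 79728) = -159205 - 1*(-286277) = -159205 + 286277 = 127072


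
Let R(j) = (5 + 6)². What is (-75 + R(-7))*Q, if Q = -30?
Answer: -1380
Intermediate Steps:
R(j) = 121 (R(j) = 11² = 121)
(-75 + R(-7))*Q = (-75 + 121)*(-30) = 46*(-30) = -1380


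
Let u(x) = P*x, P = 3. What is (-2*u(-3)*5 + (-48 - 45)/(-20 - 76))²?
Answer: 8473921/1024 ≈ 8275.3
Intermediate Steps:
u(x) = 3*x
(-2*u(-3)*5 + (-48 - 45)/(-20 - 76))² = (-6*(-3)*5 + (-48 - 45)/(-20 - 76))² = (-2*(-9)*5 - 93/(-96))² = (18*5 - 93*(-1/96))² = (90 + 31/32)² = (2911/32)² = 8473921/1024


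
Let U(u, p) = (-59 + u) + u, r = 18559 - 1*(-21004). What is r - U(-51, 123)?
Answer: 39724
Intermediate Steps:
r = 39563 (r = 18559 + 21004 = 39563)
U(u, p) = -59 + 2*u
r - U(-51, 123) = 39563 - (-59 + 2*(-51)) = 39563 - (-59 - 102) = 39563 - 1*(-161) = 39563 + 161 = 39724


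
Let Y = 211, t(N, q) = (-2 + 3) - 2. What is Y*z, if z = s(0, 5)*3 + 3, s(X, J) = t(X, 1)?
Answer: 0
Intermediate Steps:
t(N, q) = -1 (t(N, q) = 1 - 2 = -1)
s(X, J) = -1
z = 0 (z = -1*3 + 3 = -3 + 3 = 0)
Y*z = 211*0 = 0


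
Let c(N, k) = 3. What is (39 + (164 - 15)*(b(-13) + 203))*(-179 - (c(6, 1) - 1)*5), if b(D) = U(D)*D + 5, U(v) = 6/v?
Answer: -6033825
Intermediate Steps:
b(D) = 11 (b(D) = (6/D)*D + 5 = 6 + 5 = 11)
(39 + (164 - 15)*(b(-13) + 203))*(-179 - (c(6, 1) - 1)*5) = (39 + (164 - 15)*(11 + 203))*(-179 - (3 - 1)*5) = (39 + 149*214)*(-179 - 2*5) = (39 + 31886)*(-179 - 1*10) = 31925*(-179 - 10) = 31925*(-189) = -6033825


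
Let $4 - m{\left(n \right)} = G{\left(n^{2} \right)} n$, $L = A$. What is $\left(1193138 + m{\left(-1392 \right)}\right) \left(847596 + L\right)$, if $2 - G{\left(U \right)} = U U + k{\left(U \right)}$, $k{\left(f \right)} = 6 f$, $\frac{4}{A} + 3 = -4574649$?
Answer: $- \frac{1688741732259239526169790666}{381221} \approx -4.4298 \cdot 10^{21}$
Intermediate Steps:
$A = - \frac{1}{1143663}$ ($A = \frac{4}{-3 - 4574649} = \frac{4}{-4574652} = 4 \left(- \frac{1}{4574652}\right) = - \frac{1}{1143663} \approx -8.7438 \cdot 10^{-7}$)
$L = - \frac{1}{1143663} \approx -8.7438 \cdot 10^{-7}$
$G{\left(U \right)} = 2 - U^{2} - 6 U$ ($G{\left(U \right)} = 2 - \left(U U + 6 U\right) = 2 - \left(U^{2} + 6 U\right) = 2 - U^{2} - 6 U$)
$m{\left(n \right)} = 4 - n \left(2 - n^{4} - 6 n^{2}\right)$ ($m{\left(n \right)} = 4 - \left(2 - \left(n^{2}\right)^{2} - 6 n^{2}\right) n = 4 - \left(2 - n^{4} - 6 n^{2}\right) n = 4 - n \left(2 - n^{4} - 6 n^{2}\right)$)
$\left(1193138 + m{\left(-1392 \right)}\right) \left(847596 + L\right) = \left(1193138 + \left(4 - 1392 \left(-2 + \left(-1392\right)^{4} + 6 \left(-1392\right)^{2}\right)\right)\right) \left(847596 - \frac{1}{1143663}\right) = \left(1193138 + \left(4 - 1392 \left(-2 + 3754541776896 + 6 \cdot 1937664\right)\right)\right) \frac{969364184147}{1143663} = \left(1193138 + \left(4 - 1392 \left(-2 + 3754541776896 + 11625984\right)\right)\right) \frac{969364184147}{1143663} = \left(1193138 + \left(4 - 5226338336806176\right)\right) \frac{969364184147}{1143663} = \left(1193138 - 5226338336806172\right) \frac{969364184147}{1143663} = \left(-5226338335613034\right) \frac{969364184147}{1143663} = - \frac{1688741732259239526169790666}{381221}$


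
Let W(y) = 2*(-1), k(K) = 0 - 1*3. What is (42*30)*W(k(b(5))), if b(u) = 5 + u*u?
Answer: -2520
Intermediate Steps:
b(u) = 5 + u²
k(K) = -3 (k(K) = 0 - 3 = -3)
W(y) = -2
(42*30)*W(k(b(5))) = (42*30)*(-2) = 1260*(-2) = -2520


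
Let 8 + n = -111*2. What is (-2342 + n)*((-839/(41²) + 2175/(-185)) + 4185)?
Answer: -667516733524/62197 ≈ -1.0732e+7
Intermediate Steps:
n = -230 (n = -8 - 111*2 = -8 - 222 = -230)
(-2342 + n)*((-839/(41²) + 2175/(-185)) + 4185) = (-2342 - 230)*((-839/(41²) + 2175/(-185)) + 4185) = -2572*((-839/1681 + 2175*(-1/185)) + 4185) = -2572*((-839*1/1681 - 435/37) + 4185) = -2572*((-839/1681 - 435/37) + 4185) = -2572*(-762278/62197 + 4185) = -2572*259532167/62197 = -667516733524/62197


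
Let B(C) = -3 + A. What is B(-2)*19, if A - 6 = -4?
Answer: -19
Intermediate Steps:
A = 2 (A = 6 - 4 = 2)
B(C) = -1 (B(C) = -3 + 2 = -1)
B(-2)*19 = -1*19 = -19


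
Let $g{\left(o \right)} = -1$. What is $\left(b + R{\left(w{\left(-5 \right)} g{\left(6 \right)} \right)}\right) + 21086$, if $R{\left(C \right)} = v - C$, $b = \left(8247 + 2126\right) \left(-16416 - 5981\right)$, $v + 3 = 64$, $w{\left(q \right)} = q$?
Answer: $-232302939$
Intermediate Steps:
$v = 61$ ($v = -3 + 64 = 61$)
$b = -232324081$ ($b = 10373 \left(-22397\right) = -232324081$)
$R{\left(C \right)} = 61 - C$
$\left(b + R{\left(w{\left(-5 \right)} g{\left(6 \right)} \right)}\right) + 21086 = \left(-232324081 + \left(61 - \left(-5\right) \left(-1\right)\right)\right) + 21086 = \left(-232324081 + \left(61 - 5\right)\right) + 21086 = \left(-232324081 + 56\right) + 21086 = -232324025 + 21086 = -232302939$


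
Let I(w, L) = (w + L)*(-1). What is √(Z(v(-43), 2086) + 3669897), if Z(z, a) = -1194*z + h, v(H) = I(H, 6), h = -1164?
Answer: 11*√29955 ≈ 1903.8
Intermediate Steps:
I(w, L) = -L - w (I(w, L) = (L + w)*(-1) = -L - w)
v(H) = -6 - H (v(H) = -1*6 - H = -6 - H)
Z(z, a) = -1164 - 1194*z (Z(z, a) = -1194*z - 1164 = -1164 - 1194*z)
√(Z(v(-43), 2086) + 3669897) = √((-1164 - 1194*(-6 - 1*(-43))) + 3669897) = √((-1164 - 1194*(-6 + 43)) + 3669897) = √((-1164 - 1194*37) + 3669897) = √((-1164 - 44178) + 3669897) = √(-45342 + 3669897) = √3624555 = 11*√29955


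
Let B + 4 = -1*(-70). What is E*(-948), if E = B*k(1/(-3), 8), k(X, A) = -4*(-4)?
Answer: -1001088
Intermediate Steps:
k(X, A) = 16
B = 66 (B = -4 - 1*(-70) = -4 + 70 = 66)
E = 1056 (E = 66*16 = 1056)
E*(-948) = 1056*(-948) = -1001088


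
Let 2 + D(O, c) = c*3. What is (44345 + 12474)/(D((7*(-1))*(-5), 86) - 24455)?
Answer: -8117/3457 ≈ -2.3480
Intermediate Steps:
D(O, c) = -2 + 3*c (D(O, c) = -2 + c*3 = -2 + 3*c)
(44345 + 12474)/(D((7*(-1))*(-5), 86) - 24455) = (44345 + 12474)/((-2 + 3*86) - 24455) = 56819/((-2 + 258) - 24455) = 56819/(256 - 24455) = 56819/(-24199) = 56819*(-1/24199) = -8117/3457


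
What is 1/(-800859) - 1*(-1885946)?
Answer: 1510376827613/800859 ≈ 1.8859e+6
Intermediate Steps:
1/(-800859) - 1*(-1885946) = -1/800859 + 1885946 = 1510376827613/800859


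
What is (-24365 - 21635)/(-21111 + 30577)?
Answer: -23000/4733 ≈ -4.8595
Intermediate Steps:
(-24365 - 21635)/(-21111 + 30577) = -46000/9466 = -46000*1/9466 = -23000/4733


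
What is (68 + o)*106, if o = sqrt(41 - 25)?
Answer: 7632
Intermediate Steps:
o = 4 (o = sqrt(16) = 4)
(68 + o)*106 = (68 + 4)*106 = 72*106 = 7632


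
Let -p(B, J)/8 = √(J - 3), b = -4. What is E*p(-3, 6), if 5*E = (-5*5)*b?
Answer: -160*√3 ≈ -277.13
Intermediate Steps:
E = 20 (E = (-5*5*(-4))/5 = (-25*(-4))/5 = (⅕)*100 = 20)
p(B, J) = -8*√(-3 + J) (p(B, J) = -8*√(J - 3) = -8*√(-3 + J))
E*p(-3, 6) = 20*(-8*√(-3 + 6)) = 20*(-8*√3) = -160*√3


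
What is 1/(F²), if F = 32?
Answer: 1/1024 ≈ 0.00097656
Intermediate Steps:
1/(F²) = 1/(32²) = 1/1024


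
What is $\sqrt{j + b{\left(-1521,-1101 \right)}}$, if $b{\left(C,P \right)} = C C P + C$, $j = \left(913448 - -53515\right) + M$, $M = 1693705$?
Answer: $i \sqrt{2544439394} \approx 50442.0 i$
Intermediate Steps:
$j = 2660668$ ($j = \left(913448 - -53515\right) + 1693705 = \left(913448 + 53515\right) + 1693705 = 966963 + 1693705 = 2660668$)
$b{\left(C,P \right)} = C + P C^{2}$ ($b{\left(C,P \right)} = C^{2} P + C = P C^{2} + C = C + P C^{2}$)
$\sqrt{j + b{\left(-1521,-1101 \right)}} = \sqrt{2660668 - 1521 \left(1 - -1674621\right)} = \sqrt{2660668 - 1521 \left(1 + 1674621\right)} = \sqrt{2660668 - 2547100062} = \sqrt{-2544439394} = i \sqrt{2544439394}$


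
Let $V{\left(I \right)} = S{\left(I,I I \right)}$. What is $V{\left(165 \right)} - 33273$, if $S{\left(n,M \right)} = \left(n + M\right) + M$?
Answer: $21342$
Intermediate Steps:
$S{\left(n,M \right)} = n + 2 M$ ($S{\left(n,M \right)} = \left(M + n\right) + M = n + 2 M$)
$V{\left(I \right)} = I + 2 I^{2}$ ($V{\left(I \right)} = I + 2 I I = I + 2 I^{2}$)
$V{\left(165 \right)} - 33273 = 165 \left(1 + 2 \cdot 165\right) - 33273 = 165 \left(1 + 330\right) - 33273 = 165 \cdot 331 - 33273 = 54615 - 33273 = 21342$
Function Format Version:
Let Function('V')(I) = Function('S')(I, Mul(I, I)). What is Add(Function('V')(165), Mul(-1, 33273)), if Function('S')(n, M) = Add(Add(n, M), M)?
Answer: 21342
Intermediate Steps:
Function('S')(n, M) = Add(n, Mul(2, M)) (Function('S')(n, M) = Add(Add(M, n), M) = Add(n, Mul(2, M)))
Function('V')(I) = Add(I, Mul(2, Pow(I, 2))) (Function('V')(I) = Add(I, Mul(2, Mul(I, I))) = Add(I, Mul(2, Pow(I, 2))))
Add(Function('V')(165), Mul(-1, 33273)) = Add(Mul(165, Add(1, Mul(2, 165))), Mul(-1, 33273)) = Add(Mul(165, Add(1, 330)), -33273) = Add(Mul(165, 331), -33273) = Add(54615, -33273) = 21342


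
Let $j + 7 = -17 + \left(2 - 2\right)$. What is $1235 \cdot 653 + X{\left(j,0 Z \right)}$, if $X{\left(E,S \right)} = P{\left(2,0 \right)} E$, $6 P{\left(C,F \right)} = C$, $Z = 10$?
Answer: $806447$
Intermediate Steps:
$j = -24$ ($j = -7 + \left(-17 + \left(2 - 2\right)\right) = -7 + \left(-17 + 0\right) = -7 - 17 = -24$)
$P{\left(C,F \right)} = \frac{C}{6}$
$X{\left(E,S \right)} = \frac{E}{3}$ ($X{\left(E,S \right)} = \frac{1}{6} \cdot 2 E = \frac{E}{3}$)
$1235 \cdot 653 + X{\left(j,0 Z \right)} = 1235 \cdot 653 + \frac{1}{3} \left(-24\right) = 806455 - 8 = 806447$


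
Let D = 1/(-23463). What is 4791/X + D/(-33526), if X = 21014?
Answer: 11926262717/52310265777 ≈ 0.22799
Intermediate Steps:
D = -1/23463 ≈ -4.2620e-5
4791/X + D/(-33526) = 4791/21014 - 1/23463/(-33526) = 4791*(1/21014) - 1/23463*(-1/33526) = 4791/21014 + 1/786620538 = 11926262717/52310265777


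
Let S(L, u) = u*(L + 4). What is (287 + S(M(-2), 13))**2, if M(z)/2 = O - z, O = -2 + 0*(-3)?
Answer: 114921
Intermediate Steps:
O = -2 (O = -2 + 0 = -2)
M(z) = -4 - 2*z (M(z) = 2*(-2 - z) = -4 - 2*z)
S(L, u) = u*(4 + L)
(287 + S(M(-2), 13))**2 = (287 + 13*(4 + (-4 - 2*(-2))))**2 = (287 + 13*(4 + (-4 + 4)))**2 = (287 + 13*(4 + 0))**2 = (287 + 13*4)**2 = (287 + 52)**2 = 339**2 = 114921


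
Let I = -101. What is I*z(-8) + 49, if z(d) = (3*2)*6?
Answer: -3587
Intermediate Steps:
z(d) = 36 (z(d) = 6*6 = 36)
I*z(-8) + 49 = -101*36 + 49 = -3636 + 49 = -3587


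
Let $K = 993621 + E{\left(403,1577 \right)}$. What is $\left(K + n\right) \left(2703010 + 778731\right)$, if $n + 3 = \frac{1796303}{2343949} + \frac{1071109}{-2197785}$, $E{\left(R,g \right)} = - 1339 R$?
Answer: $\frac{8143046240882534753241839}{5151495952965} \approx 1.5807 \cdot 10^{12}$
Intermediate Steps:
$n = - \frac{14017224939481}{5151495952965}$ ($n = -3 + \left(\frac{1796303}{2343949} + \frac{1071109}{-2197785}\right) = -3 + \left(1796303 \cdot \frac{1}{2343949} + 1071109 \left(- \frac{1}{2197785}\right)\right) = -3 + \left(\frac{1796303}{2343949} - \frac{1071109}{2197785}\right) = -3 + \frac{1437262919414}{5151495952965} = - \frac{14017224939481}{5151495952965} \approx -2.721$)
$K = 454004$ ($K = 993621 - 539617 = 454004$)
$\left(K + n\right) \left(2703010 + 778731\right) = \left(454004 - \frac{14017224939481}{5151495952965}\right) \left(2703010 + 778731\right) = \frac{2338785751404982379}{5151495952965} \cdot 3481741 = \frac{8143046240882534753241839}{5151495952965}$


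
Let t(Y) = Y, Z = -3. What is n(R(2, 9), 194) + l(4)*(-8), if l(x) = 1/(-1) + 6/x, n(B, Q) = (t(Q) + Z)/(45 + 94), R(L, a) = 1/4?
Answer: -365/139 ≈ -2.6259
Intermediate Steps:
R(L, a) = ¼
n(B, Q) = -3/139 + Q/139 (n(B, Q) = (Q - 3)/(45 + 94) = (-3 + Q)/139 = (-3 + Q)*(1/139) = -3/139 + Q/139)
l(x) = -1 + 6/x (l(x) = 1*(-1) + 6/x = -1 + 6/x)
n(R(2, 9), 194) + l(4)*(-8) = (-3/139 + (1/139)*194) + ((6 - 1*4)/4)*(-8) = (-3/139 + 194/139) + ((6 - 4)/4)*(-8) = 191/139 + ((¼)*2)*(-8) = 191/139 + (½)*(-8) = 191/139 - 4 = -365/139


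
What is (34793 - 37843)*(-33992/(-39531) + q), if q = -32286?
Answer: 3892604815700/39531 ≈ 9.8470e+7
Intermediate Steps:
(34793 - 37843)*(-33992/(-39531) + q) = (34793 - 37843)*(-33992/(-39531) - 32286) = -3050*(-33992*(-1/39531) - 32286) = -3050*(33992/39531 - 32286) = -3050*(-1276263874/39531) = 3892604815700/39531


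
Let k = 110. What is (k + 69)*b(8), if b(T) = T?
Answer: 1432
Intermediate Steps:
(k + 69)*b(8) = (110 + 69)*8 = 179*8 = 1432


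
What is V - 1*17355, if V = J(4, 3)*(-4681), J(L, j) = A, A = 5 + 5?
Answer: -64165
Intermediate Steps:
A = 10
J(L, j) = 10
V = -46810 (V = 10*(-4681) = -46810)
V - 1*17355 = -46810 - 1*17355 = -46810 - 17355 = -64165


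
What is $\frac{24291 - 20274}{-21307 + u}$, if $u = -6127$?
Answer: $- \frac{4017}{27434} \approx -0.14642$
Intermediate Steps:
$\frac{24291 - 20274}{-21307 + u} = \frac{24291 - 20274}{-21307 - 6127} = \frac{4017}{-27434} = 4017 \left(- \frac{1}{27434}\right) = - \frac{4017}{27434}$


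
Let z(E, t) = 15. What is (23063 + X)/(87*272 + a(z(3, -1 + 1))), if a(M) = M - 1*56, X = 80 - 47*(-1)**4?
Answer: 23096/23623 ≈ 0.97769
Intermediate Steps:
X = 33 (X = 80 - 47*1 = 80 - 47 = 33)
a(M) = -56 + M (a(M) = M - 56 = -56 + M)
(23063 + X)/(87*272 + a(z(3, -1 + 1))) = (23063 + 33)/(87*272 + (-56 + 15)) = 23096/(23664 - 41) = 23096/23623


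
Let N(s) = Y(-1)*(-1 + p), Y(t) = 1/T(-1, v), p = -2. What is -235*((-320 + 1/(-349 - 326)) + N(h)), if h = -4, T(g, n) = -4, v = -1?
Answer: 40513013/540 ≈ 75024.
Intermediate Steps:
Y(t) = -¼ (Y(t) = 1/(-4) = -¼)
N(s) = ¾ (N(s) = -(-1 - 2)/4 = -¼*(-3) = ¾)
-235*((-320 + 1/(-349 - 326)) + N(h)) = -235*((-320 + 1/(-349 - 326)) + ¾) = -235*((-320 + 1/(-675)) + ¾) = -235*((-320 - 1/675) + ¾) = -235*(-216001/675 + ¾) = -235*(-861979/2700) = 40513013/540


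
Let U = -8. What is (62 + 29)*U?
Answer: -728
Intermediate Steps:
(62 + 29)*U = (62 + 29)*(-8) = 91*(-8) = -728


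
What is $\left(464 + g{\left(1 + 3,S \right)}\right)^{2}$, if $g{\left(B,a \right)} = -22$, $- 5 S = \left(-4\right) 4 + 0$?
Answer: $195364$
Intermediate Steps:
$S = \frac{16}{5}$ ($S = - \frac{\left(-4\right) 4 + 0}{5} = - \frac{-16 + 0}{5} = \left(- \frac{1}{5}\right) \left(-16\right) = \frac{16}{5} \approx 3.2$)
$\left(464 + g{\left(1 + 3,S \right)}\right)^{2} = \left(464 - 22\right)^{2} = 442^{2} = 195364$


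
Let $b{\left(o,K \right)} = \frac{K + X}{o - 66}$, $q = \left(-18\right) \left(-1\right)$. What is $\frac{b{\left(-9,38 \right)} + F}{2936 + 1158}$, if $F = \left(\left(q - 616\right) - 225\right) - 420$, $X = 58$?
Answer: $- \frac{31107}{102350} \approx -0.30393$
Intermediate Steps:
$q = 18$
$F = -1243$ ($F = \left(\left(18 - 616\right) - 225\right) - 420 = \left(-598 - 225\right) - 420 = -823 - 420 = -1243$)
$b{\left(o,K \right)} = \frac{58 + K}{-66 + o}$ ($b{\left(o,K \right)} = \frac{K + 58}{o - 66} = \frac{58 + K}{-66 + o}$)
$\frac{b{\left(-9,38 \right)} + F}{2936 + 1158} = \frac{\frac{58 + 38}{-66 - 9} - 1243}{2936 + 1158} = \frac{\frac{1}{-75} \cdot 96 - 1243}{4094} = \left(\left(- \frac{1}{75}\right) 96 - 1243\right) \frac{1}{4094} = \left(- \frac{32}{25} - 1243\right) \frac{1}{4094} = \left(- \frac{31107}{25}\right) \frac{1}{4094} = - \frac{31107}{102350}$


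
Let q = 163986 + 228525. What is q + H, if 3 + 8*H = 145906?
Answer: 3285991/8 ≈ 4.1075e+5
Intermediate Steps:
H = 145903/8 (H = -3/8 + (⅛)*145906 = -3/8 + 72953/4 = 145903/8 ≈ 18238.)
q = 392511
q + H = 392511 + 145903/8 = 3285991/8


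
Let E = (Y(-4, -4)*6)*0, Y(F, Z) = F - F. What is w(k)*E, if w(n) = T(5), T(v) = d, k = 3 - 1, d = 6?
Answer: 0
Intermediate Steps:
Y(F, Z) = 0
k = 2
T(v) = 6
w(n) = 6
E = 0 (E = (0*6)*0 = 0*0 = 0)
w(k)*E = 6*0 = 0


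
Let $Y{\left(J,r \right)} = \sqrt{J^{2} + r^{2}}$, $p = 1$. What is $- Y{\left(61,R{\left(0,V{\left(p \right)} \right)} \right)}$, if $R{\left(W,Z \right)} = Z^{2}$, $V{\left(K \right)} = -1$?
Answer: $- \sqrt{3722} \approx -61.008$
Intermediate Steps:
$- Y{\left(61,R{\left(0,V{\left(p \right)} \right)} \right)} = - \sqrt{61^{2} + \left(\left(-1\right)^{2}\right)^{2}} = - \sqrt{3721 + 1^{2}} = - \sqrt{3721 + 1} = - \sqrt{3722}$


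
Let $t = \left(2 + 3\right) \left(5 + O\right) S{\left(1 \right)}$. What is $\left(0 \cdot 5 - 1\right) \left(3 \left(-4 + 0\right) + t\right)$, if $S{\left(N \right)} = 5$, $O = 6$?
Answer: $-263$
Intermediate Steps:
$t = 275$ ($t = \left(2 + 3\right) \left(5 + 6\right) 5 = 5 \cdot 11 \cdot 5 = 55 \cdot 5 = 275$)
$\left(0 \cdot 5 - 1\right) \left(3 \left(-4 + 0\right) + t\right) = \left(0 \cdot 5 - 1\right) \left(3 \left(-4 + 0\right) + 275\right) = \left(0 - 1\right) \left(3 \left(-4\right) + 275\right) = - (-12 + 275) = \left(-1\right) 263 = -263$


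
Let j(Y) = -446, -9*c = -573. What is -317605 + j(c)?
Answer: -318051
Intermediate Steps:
c = 191/3 (c = -⅑*(-573) = 191/3 ≈ 63.667)
-317605 + j(c) = -317605 - 446 = -318051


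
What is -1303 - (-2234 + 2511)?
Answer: -1580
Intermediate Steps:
-1303 - (-2234 + 2511) = -1303 - 1*277 = -1303 - 277 = -1580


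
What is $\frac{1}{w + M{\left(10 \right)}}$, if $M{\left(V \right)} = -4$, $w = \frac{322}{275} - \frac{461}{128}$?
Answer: $- \frac{35200}{226359} \approx -0.15551$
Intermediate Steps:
$w = - \frac{85559}{35200}$ ($w = 322 \cdot \frac{1}{275} - \frac{461}{128} = \frac{322}{275} - \frac{461}{128} = - \frac{85559}{35200} \approx -2.4307$)
$\frac{1}{w + M{\left(10 \right)}} = \frac{1}{- \frac{85559}{35200} - 4} = \frac{1}{- \frac{226359}{35200}} = - \frac{35200}{226359}$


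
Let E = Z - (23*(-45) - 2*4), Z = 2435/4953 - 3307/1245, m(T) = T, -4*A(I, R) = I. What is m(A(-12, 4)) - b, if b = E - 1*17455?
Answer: 33745399757/2055495 ≈ 16417.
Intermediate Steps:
A(I, R) = -I/4
Z = -4449332/2055495 (Z = 2435*(1/4953) - 3307*1/1245 = 2435/4953 - 3307/1245 = -4449332/2055495 ≈ -2.1646)
E = 2139431953/2055495 (E = -4449332/2055495 - (23*(-45) - 2*4) = -4449332/2055495 - (-1035 - 8) = -4449332/2055495 - 1*(-1043) = -4449332/2055495 + 1043 = 2139431953/2055495 ≈ 1040.8)
b = -33739233272/2055495 (b = 2139431953/2055495 - 1*17455 = 2139431953/2055495 - 17455 = -33739233272/2055495 ≈ -16414.)
m(A(-12, 4)) - b = -1/4*(-12) - 1*(-33739233272/2055495) = 3 + 33739233272/2055495 = 33745399757/2055495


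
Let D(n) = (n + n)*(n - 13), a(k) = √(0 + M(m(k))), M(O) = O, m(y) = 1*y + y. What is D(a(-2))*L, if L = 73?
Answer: -584 - 3796*I ≈ -584.0 - 3796.0*I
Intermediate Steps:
m(y) = 2*y (m(y) = y + y = 2*y)
a(k) = √2*√k (a(k) = √(0 + 2*k) = √(2*k) = √2*√k)
D(n) = 2*n*(-13 + n) (D(n) = (2*n)*(-13 + n) = 2*n*(-13 + n))
D(a(-2))*L = (2*(√2*√(-2))*(-13 + √2*√(-2)))*73 = (2*(√2*(I*√2))*(-13 + √2*(I*√2)))*73 = (2*(2*I)*(-13 + 2*I))*73 = (4*I*(-13 + 2*I))*73 = 292*I*(-13 + 2*I)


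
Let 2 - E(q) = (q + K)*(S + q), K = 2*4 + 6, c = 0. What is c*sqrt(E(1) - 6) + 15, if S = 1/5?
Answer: 15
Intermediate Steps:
K = 14 (K = 8 + 6 = 14)
S = 1/5 ≈ 0.20000
E(q) = 2 - (14 + q)*(1/5 + q) (E(q) = 2 - (q + 14)*(1/5 + q) = 2 - (14 + q)*(1/5 + q))
c*sqrt(E(1) - 6) + 15 = 0*sqrt((-4/5 - 1*1**2 - 71/5*1) - 6) + 15 = 0*sqrt((-4/5 - 1*1 - 71/5) - 6) + 15 = 0*sqrt((-4/5 - 1 - 71/5) - 6) + 15 = 0*sqrt(-16 - 6) + 15 = 0*sqrt(-22) + 15 = 0*(I*sqrt(22)) + 15 = 0 + 15 = 15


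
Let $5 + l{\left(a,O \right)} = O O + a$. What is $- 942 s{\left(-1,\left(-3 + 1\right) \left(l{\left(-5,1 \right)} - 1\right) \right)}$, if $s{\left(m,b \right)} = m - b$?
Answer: $19782$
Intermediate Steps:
$l{\left(a,O \right)} = -5 + a + O^{2}$ ($l{\left(a,O \right)} = -5 + \left(O O + a\right) = -5 + \left(O^{2} + a\right) = -5 + \left(a + O^{2}\right) = -5 + a + O^{2}$)
$- 942 s{\left(-1,\left(-3 + 1\right) \left(l{\left(-5,1 \right)} - 1\right) \right)} = - 942 \left(-1 - \left(-3 + 1\right) \left(\left(-5 - 5 + 1^{2}\right) - 1\right)\right) = - 942 \left(-1 - - 2 \left(\left(-5 - 5 + 1\right) - 1\right)\right) = - 942 \left(-1 - - 2 \left(-9 - 1\right)\right) = - 942 \left(-1 - \left(-2\right) \left(-10\right)\right) = - 942 \left(-1 - 20\right) = \left(-942\right) \left(-21\right) = 19782$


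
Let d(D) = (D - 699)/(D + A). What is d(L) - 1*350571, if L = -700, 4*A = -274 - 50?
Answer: -273794552/781 ≈ -3.5057e+5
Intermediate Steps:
A = -81 (A = (-274 - 50)/4 = (1/4)*(-324) = -81)
d(D) = (-699 + D)/(-81 + D) (d(D) = (D - 699)/(D - 81) = (-699 + D)/(-81 + D))
d(L) - 1*350571 = (-699 - 700)/(-81 - 700) - 1*350571 = -1399/(-781) - 350571 = -1/781*(-1399) - 350571 = 1399/781 - 350571 = -273794552/781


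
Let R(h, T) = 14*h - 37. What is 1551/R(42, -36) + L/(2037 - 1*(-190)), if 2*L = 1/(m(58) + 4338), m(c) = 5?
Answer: 30002113373/10658390822 ≈ 2.8149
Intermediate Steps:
R(h, T) = -37 + 14*h
L = 1/8686 (L = 1/(2*(5 + 4338)) = (1/2)/4343 = (1/2)*(1/4343) = 1/8686 ≈ 0.00011513)
1551/R(42, -36) + L/(2037 - 1*(-190)) = 1551/(-37 + 14*42) + 1/(8686*(2037 - 1*(-190))) = 1551/(-37 + 588) + 1/(8686*(2037 + 190)) = 1551/551 + (1/8686)/2227 = 1551*(1/551) + (1/8686)*(1/2227) = 1551/551 + 1/19343722 = 30002113373/10658390822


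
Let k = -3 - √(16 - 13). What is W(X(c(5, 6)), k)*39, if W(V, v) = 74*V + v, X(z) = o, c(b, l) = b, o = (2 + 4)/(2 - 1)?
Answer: 17199 - 39*√3 ≈ 17131.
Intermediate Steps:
o = 6 (o = 6/1 = 6*1 = 6)
X(z) = 6
k = -3 - √3 ≈ -4.7320
W(V, v) = v + 74*V
W(X(c(5, 6)), k)*39 = ((-3 - √3) + 74*6)*39 = ((-3 - √3) + 444)*39 = (441 - √3)*39 = 17199 - 39*√3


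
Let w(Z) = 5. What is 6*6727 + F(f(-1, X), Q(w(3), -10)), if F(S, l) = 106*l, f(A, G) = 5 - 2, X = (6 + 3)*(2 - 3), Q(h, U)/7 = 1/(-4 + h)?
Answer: 41104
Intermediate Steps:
Q(h, U) = 7/(-4 + h)
X = -9 (X = 9*(-1) = -9)
f(A, G) = 3
6*6727 + F(f(-1, X), Q(w(3), -10)) = 6*6727 + 106*(7/(-4 + 5)) = 40362 + 106*(7/1) = 40362 + 106*(7*1) = 40362 + 106*7 = 40362 + 742 = 41104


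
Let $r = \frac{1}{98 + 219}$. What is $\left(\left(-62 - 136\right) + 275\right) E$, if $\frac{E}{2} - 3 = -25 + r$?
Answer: $- \frac{1073842}{317} \approx -3387.5$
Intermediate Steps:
$r = \frac{1}{317} \approx 0.0031546$
$E = - \frac{13946}{317}$ ($E = 6 + 2 \left(-25 + \frac{1}{317}\right) = 6 + 2 \left(- \frac{7924}{317}\right) = 6 - \frac{15848}{317} = - \frac{13946}{317} \approx -43.994$)
$\left(\left(-62 - 136\right) + 275\right) E = \left(\left(-62 - 136\right) + 275\right) \left(- \frac{13946}{317}\right) = \left(-198 + 275\right) \left(- \frac{13946}{317}\right) = 77 \left(- \frac{13946}{317}\right) = - \frac{1073842}{317}$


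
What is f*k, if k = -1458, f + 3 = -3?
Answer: 8748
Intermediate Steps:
f = -6 (f = -3 - 3 = -6)
f*k = -6*(-1458) = 8748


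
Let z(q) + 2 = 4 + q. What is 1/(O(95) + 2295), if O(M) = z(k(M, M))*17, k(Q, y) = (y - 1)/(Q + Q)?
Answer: 95/222054 ≈ 0.00042782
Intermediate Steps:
k(Q, y) = (-1 + y)/(2*Q) (k(Q, y) = (-1 + y)/((2*Q)) = (-1 + y)*(1/(2*Q)) = (-1 + y)/(2*Q))
z(q) = 2 + q (z(q) = -2 + (4 + q) = 2 + q)
O(M) = 34 + 17*(-1 + M)/(2*M) (O(M) = (2 + (-1 + M)/(2*M))*17 = 34 + 17*(-1 + M)/(2*M))
1/(O(95) + 2295) = 1/((17/2)*(-1 + 5*95)/95 + 2295) = 1/((17/2)*(1/95)*(-1 + 475) + 2295) = 1/((17/2)*(1/95)*474 + 2295) = 1/(4029/95 + 2295) = 1/(222054/95) = 95/222054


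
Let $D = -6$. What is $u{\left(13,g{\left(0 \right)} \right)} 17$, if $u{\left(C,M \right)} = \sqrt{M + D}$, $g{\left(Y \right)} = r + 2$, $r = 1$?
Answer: $17 i \sqrt{3} \approx 29.445 i$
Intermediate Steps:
$g{\left(Y \right)} = 3$ ($g{\left(Y \right)} = 1 + 2 = 3$)
$u{\left(C,M \right)} = \sqrt{-6 + M}$ ($u{\left(C,M \right)} = \sqrt{M - 6} = \sqrt{-6 + M}$)
$u{\left(13,g{\left(0 \right)} \right)} 17 = \sqrt{-6 + 3} \cdot 17 = \sqrt{-3} \cdot 17 = i \sqrt{3} \cdot 17 = 17 i \sqrt{3}$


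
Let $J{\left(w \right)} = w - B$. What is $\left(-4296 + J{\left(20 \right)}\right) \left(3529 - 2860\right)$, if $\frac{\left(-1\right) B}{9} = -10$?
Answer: $-2920854$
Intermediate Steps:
$B = 90$ ($B = \left(-9\right) \left(-10\right) = 90$)
$J{\left(w \right)} = -90 + w$ ($J{\left(w \right)} = w - 90 = -90 + w$)
$\left(-4296 + J{\left(20 \right)}\right) \left(3529 - 2860\right) = \left(-4296 + \left(-90 + 20\right)\right) \left(3529 - 2860\right) = \left(-4296 - 70\right) 669 = \left(-4366\right) 669 = -2920854$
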